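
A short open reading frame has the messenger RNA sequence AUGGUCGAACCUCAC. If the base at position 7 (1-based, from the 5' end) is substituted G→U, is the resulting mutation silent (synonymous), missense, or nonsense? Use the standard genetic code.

nonsense

Position 7 falls in codon 3: GAA → Glu.
After the substitution the codon is UAA → Stop.
The new codon is a stop codon, so this is a nonsense mutation.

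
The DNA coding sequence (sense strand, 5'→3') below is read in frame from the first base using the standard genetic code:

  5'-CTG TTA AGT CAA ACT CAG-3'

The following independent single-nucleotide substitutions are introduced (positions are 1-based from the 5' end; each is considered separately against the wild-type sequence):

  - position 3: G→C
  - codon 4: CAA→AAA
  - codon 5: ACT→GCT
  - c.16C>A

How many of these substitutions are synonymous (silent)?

1

Codon 1: CTG (Leu) → CTC (Leu) — synonymous.
Codon 4: CAA (Gln) → AAA (Lys) — missense.
Codon 5: ACT (Thr) → GCT (Ala) — missense.
Codon 6: CAG (Gln) → AAG (Lys) — missense.
Synonymous: 1 of 4.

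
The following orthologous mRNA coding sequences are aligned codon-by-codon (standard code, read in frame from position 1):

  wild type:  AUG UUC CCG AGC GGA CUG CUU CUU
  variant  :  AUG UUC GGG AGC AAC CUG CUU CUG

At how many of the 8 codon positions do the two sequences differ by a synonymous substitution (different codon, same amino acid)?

Codon 1: AUG Met / AUG Met — identical.
Codon 2: UUC Phe / UUC Phe — identical.
Codon 3: CCG Pro / GGG Gly — nonsynonymous.
Codon 4: AGC Ser / AGC Ser — identical.
Codon 5: GGA Gly / AAC Asn — nonsynonymous.
Codon 6: CUG Leu / CUG Leu — identical.
Codon 7: CUU Leu / CUU Leu — identical.
Codon 8: CUU Leu / CUG Leu — synonymous.
Synonymous differences: 1.

1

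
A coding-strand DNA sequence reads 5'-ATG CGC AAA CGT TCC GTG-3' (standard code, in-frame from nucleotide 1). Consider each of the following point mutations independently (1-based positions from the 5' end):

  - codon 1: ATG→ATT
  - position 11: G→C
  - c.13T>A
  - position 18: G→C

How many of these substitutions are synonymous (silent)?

1

Codon 1: ATG (Met) → ATT (Ile) — missense.
Codon 4: CGT (Arg) → CCT (Pro) — missense.
Codon 5: TCC (Ser) → ACC (Thr) — missense.
Codon 6: GTG (Val) → GTC (Val) — synonymous.
Synonymous: 1 of 4.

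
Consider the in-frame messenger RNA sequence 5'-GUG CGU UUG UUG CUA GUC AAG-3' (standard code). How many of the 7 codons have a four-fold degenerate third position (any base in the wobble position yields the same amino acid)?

4

Codon 1 GUG (Val): third position 4-fold.
Codon 2 CGU (Arg): third position 4-fold.
Codon 3 UUG (Leu): third position 2-fold.
Codon 4 UUG (Leu): third position 2-fold.
Codon 5 CUA (Leu): third position 4-fold.
Codon 6 GUC (Val): third position 4-fold.
Codon 7 AAG (Lys): third position 2-fold.
Four-fold degenerate third positions: 4.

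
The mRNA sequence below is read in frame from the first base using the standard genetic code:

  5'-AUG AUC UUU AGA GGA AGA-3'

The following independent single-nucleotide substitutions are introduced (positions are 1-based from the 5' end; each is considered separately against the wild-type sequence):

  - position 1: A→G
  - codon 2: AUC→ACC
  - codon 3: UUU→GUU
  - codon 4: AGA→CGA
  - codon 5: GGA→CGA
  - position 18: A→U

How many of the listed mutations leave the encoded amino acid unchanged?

Codon 1: AUG (Met) → GUG (Val) — missense.
Codon 2: AUC (Ile) → ACC (Thr) — missense.
Codon 3: UUU (Phe) → GUU (Val) — missense.
Codon 4: AGA (Arg) → CGA (Arg) — synonymous.
Codon 5: GGA (Gly) → CGA (Arg) — missense.
Codon 6: AGA (Arg) → AGU (Ser) — missense.
Synonymous: 1 of 6.

1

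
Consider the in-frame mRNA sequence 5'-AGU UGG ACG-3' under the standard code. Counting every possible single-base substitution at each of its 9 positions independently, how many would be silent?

4

Codon 1 (AGU, Ser): 1 synonymous substitution.
Codon 2 (UGG, Trp): 0 synonymous substitutions.
Codon 3 (ACG, Thr): 3 synonymous substitutions.
Total: 1 + 0 + 3 = 4.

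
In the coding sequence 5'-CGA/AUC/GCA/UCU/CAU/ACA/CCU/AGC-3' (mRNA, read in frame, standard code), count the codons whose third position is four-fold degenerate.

5

Codon 1 CGA (Arg): third position 4-fold.
Codon 2 AUC (Ile): third position 3-fold.
Codon 3 GCA (Ala): third position 4-fold.
Codon 4 UCU (Ser): third position 4-fold.
Codon 5 CAU (His): third position 2-fold.
Codon 6 ACA (Thr): third position 4-fold.
Codon 7 CCU (Pro): third position 4-fold.
Codon 8 AGC (Ser): third position 2-fold.
Four-fold degenerate third positions: 5.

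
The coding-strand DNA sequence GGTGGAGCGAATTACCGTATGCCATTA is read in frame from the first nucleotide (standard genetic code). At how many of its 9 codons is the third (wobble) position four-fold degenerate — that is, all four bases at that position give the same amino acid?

Codon 1 GGT (Gly): third position 4-fold.
Codon 2 GGA (Gly): third position 4-fold.
Codon 3 GCG (Ala): third position 4-fold.
Codon 4 AAT (Asn): third position 2-fold.
Codon 5 TAC (Tyr): third position 2-fold.
Codon 6 CGT (Arg): third position 4-fold.
Codon 7 ATG (Met): third position 1-fold.
Codon 8 CCA (Pro): third position 4-fold.
Codon 9 TTA (Leu): third position 2-fold.
Four-fold degenerate third positions: 5.

5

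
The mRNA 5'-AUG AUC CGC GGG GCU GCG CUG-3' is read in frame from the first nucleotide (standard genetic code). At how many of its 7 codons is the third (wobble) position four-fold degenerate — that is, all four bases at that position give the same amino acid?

Codon 1 AUG (Met): third position 1-fold.
Codon 2 AUC (Ile): third position 3-fold.
Codon 3 CGC (Arg): third position 4-fold.
Codon 4 GGG (Gly): third position 4-fold.
Codon 5 GCU (Ala): third position 4-fold.
Codon 6 GCG (Ala): third position 4-fold.
Codon 7 CUG (Leu): third position 4-fold.
Four-fold degenerate third positions: 5.

5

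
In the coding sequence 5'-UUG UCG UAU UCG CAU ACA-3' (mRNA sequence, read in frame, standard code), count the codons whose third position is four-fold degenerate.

Codon 1 UUG (Leu): third position 2-fold.
Codon 2 UCG (Ser): third position 4-fold.
Codon 3 UAU (Tyr): third position 2-fold.
Codon 4 UCG (Ser): third position 4-fold.
Codon 5 CAU (His): third position 2-fold.
Codon 6 ACA (Thr): third position 4-fold.
Four-fold degenerate third positions: 3.

3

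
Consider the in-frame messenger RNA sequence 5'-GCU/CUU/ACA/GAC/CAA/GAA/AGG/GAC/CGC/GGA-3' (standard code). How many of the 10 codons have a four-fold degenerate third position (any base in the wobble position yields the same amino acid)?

Codon 1 GCU (Ala): third position 4-fold.
Codon 2 CUU (Leu): third position 4-fold.
Codon 3 ACA (Thr): third position 4-fold.
Codon 4 GAC (Asp): third position 2-fold.
Codon 5 CAA (Gln): third position 2-fold.
Codon 6 GAA (Glu): third position 2-fold.
Codon 7 AGG (Arg): third position 2-fold.
Codon 8 GAC (Asp): third position 2-fold.
Codon 9 CGC (Arg): third position 4-fold.
Codon 10 GGA (Gly): third position 4-fold.
Four-fold degenerate third positions: 5.

5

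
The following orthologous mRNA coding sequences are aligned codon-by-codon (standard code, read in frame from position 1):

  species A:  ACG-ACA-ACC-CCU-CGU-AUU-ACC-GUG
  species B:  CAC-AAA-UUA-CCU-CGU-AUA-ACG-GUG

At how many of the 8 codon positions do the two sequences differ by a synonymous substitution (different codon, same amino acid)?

Codon 1: ACG Thr / CAC His — nonsynonymous.
Codon 2: ACA Thr / AAA Lys — nonsynonymous.
Codon 3: ACC Thr / UUA Leu — nonsynonymous.
Codon 4: CCU Pro / CCU Pro — identical.
Codon 5: CGU Arg / CGU Arg — identical.
Codon 6: AUU Ile / AUA Ile — synonymous.
Codon 7: ACC Thr / ACG Thr — synonymous.
Codon 8: GUG Val / GUG Val — identical.
Synonymous differences: 2.

2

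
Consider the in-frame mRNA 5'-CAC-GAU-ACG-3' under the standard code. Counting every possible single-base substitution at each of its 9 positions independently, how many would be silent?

Codon 1 (CAC, His): 1 synonymous substitution.
Codon 2 (GAU, Asp): 1 synonymous substitution.
Codon 3 (ACG, Thr): 3 synonymous substitutions.
Total: 1 + 1 + 3 = 5.

5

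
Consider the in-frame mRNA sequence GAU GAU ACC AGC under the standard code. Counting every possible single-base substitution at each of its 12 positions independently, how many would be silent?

Codon 1 (GAU, Asp): 1 synonymous substitution.
Codon 2 (GAU, Asp): 1 synonymous substitution.
Codon 3 (ACC, Thr): 3 synonymous substitutions.
Codon 4 (AGC, Ser): 1 synonymous substitution.
Total: 1 + 1 + 3 + 1 = 6.

6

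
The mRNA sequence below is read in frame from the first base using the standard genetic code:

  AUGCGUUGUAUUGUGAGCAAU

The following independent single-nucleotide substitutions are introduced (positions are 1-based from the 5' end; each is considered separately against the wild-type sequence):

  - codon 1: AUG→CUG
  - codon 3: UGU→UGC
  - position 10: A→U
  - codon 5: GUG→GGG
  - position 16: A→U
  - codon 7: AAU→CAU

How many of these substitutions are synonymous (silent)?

1

Codon 1: AUG (Met) → CUG (Leu) — missense.
Codon 3: UGU (Cys) → UGC (Cys) — synonymous.
Codon 4: AUU (Ile) → UUU (Phe) — missense.
Codon 5: GUG (Val) → GGG (Gly) — missense.
Codon 6: AGC (Ser) → UGC (Cys) — missense.
Codon 7: AAU (Asn) → CAU (His) — missense.
Synonymous: 1 of 6.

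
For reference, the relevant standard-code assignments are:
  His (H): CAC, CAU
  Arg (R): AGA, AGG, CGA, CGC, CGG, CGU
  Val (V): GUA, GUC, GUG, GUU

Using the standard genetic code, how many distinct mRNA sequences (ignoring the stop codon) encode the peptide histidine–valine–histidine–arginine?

96

His: 2 codons.
Val: 4 codons.
His: 2 codons.
Arg: 6 codons.
2 × 4 × 2 × 6 = 96.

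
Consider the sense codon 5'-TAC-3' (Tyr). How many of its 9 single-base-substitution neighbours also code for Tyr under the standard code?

1

Position 1: none → 0 synonymous.
Position 2: none → 0 synonymous.
Position 3: TAT → 1 synonymous.
Total: 0 + 0 + 1 = 1.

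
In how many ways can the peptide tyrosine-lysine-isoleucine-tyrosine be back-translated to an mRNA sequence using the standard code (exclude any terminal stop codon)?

24

Tyr: 2 codons.
Lys: 2 codons.
Ile: 3 codons.
Tyr: 2 codons.
2 × 2 × 3 × 2 = 24.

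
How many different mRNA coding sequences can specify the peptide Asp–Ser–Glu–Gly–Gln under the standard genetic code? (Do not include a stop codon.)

Asp: 2 codons.
Ser: 6 codons.
Glu: 2 codons.
Gly: 4 codons.
Gln: 2 codons.
2 × 6 × 2 × 4 × 2 = 192.

192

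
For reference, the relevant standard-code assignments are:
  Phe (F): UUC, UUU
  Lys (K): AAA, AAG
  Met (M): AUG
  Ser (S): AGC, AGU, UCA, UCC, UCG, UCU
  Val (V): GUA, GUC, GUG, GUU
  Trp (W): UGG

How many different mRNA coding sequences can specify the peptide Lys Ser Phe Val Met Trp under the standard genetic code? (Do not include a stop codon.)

96

Lys: 2 codons.
Ser: 6 codons.
Phe: 2 codons.
Val: 4 codons.
Met: 1 codon.
Trp: 1 codon.
2 × 6 × 2 × 4 × 1 × 1 = 96.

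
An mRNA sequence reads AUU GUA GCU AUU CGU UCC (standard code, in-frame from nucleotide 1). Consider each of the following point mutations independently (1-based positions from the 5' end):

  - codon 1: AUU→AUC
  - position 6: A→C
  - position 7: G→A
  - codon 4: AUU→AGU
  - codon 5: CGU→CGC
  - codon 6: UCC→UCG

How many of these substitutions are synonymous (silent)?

4

Codon 1: AUU (Ile) → AUC (Ile) — synonymous.
Codon 2: GUA (Val) → GUC (Val) — synonymous.
Codon 3: GCU (Ala) → ACU (Thr) — missense.
Codon 4: AUU (Ile) → AGU (Ser) — missense.
Codon 5: CGU (Arg) → CGC (Arg) — synonymous.
Codon 6: UCC (Ser) → UCG (Ser) — synonymous.
Synonymous: 4 of 6.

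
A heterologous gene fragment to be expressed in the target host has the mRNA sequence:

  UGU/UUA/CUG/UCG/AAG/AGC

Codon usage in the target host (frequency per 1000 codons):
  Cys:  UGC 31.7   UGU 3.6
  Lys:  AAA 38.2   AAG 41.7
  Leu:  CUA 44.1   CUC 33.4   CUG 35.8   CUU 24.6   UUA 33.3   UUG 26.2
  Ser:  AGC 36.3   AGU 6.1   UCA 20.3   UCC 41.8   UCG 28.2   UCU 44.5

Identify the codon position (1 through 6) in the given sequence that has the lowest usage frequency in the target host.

Codon 1 UGU (Cys): 3.6 per 1000.
Codon 2 UUA (Leu): 33.3 per 1000.
Codon 3 CUG (Leu): 35.8 per 1000.
Codon 4 UCG (Ser): 28.2 per 1000.
Codon 5 AAG (Lys): 41.7 per 1000.
Codon 6 AGC (Ser): 36.3 per 1000.
Lowest frequency is 3.6 at codon 1.

1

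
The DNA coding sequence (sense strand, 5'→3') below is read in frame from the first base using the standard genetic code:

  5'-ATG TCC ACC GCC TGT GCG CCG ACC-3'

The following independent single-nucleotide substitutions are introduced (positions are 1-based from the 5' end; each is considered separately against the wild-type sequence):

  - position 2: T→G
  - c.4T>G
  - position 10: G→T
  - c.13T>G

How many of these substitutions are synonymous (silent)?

0

Codon 1: ATG (Met) → AGG (Arg) — missense.
Codon 2: TCC (Ser) → GCC (Ala) — missense.
Codon 4: GCC (Ala) → TCC (Ser) — missense.
Codon 5: TGT (Cys) → GGT (Gly) — missense.
Synonymous: 0 of 4.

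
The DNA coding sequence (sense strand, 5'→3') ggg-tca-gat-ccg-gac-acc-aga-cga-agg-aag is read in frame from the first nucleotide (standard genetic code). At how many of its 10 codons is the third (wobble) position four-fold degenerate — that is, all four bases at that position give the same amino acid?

Codon 1 GGG (Gly): third position 4-fold.
Codon 2 TCA (Ser): third position 4-fold.
Codon 3 GAT (Asp): third position 2-fold.
Codon 4 CCG (Pro): third position 4-fold.
Codon 5 GAC (Asp): third position 2-fold.
Codon 6 ACC (Thr): third position 4-fold.
Codon 7 AGA (Arg): third position 2-fold.
Codon 8 CGA (Arg): third position 4-fold.
Codon 9 AGG (Arg): third position 2-fold.
Codon 10 AAG (Lys): third position 2-fold.
Four-fold degenerate third positions: 5.

5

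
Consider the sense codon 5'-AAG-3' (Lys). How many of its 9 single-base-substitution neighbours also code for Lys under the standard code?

1

Position 1: none → 0 synonymous.
Position 2: none → 0 synonymous.
Position 3: AAA → 1 synonymous.
Total: 0 + 0 + 1 = 1.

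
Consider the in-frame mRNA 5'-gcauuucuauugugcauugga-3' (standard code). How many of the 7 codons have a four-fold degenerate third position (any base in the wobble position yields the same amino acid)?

3

Codon 1 GCA (Ala): third position 4-fold.
Codon 2 UUU (Phe): third position 2-fold.
Codon 3 CUA (Leu): third position 4-fold.
Codon 4 UUG (Leu): third position 2-fold.
Codon 5 UGC (Cys): third position 2-fold.
Codon 6 AUU (Ile): third position 3-fold.
Codon 7 GGA (Gly): third position 4-fold.
Four-fold degenerate third positions: 3.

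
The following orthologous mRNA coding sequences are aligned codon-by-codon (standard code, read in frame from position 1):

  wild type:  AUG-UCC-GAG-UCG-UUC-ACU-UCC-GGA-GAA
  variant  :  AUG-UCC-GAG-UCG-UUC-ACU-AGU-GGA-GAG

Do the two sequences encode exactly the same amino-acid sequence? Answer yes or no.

yes

Codon 1: AUG Met / AUG Met — identical.
Codon 2: UCC Ser / UCC Ser — identical.
Codon 3: GAG Glu / GAG Glu — identical.
Codon 4: UCG Ser / UCG Ser — identical.
Codon 5: UUC Phe / UUC Phe — identical.
Codon 6: ACU Thr / ACU Thr — identical.
Codon 7: UCC Ser / AGU Ser — synonymous.
Codon 8: GGA Gly / GGA Gly — identical.
Codon 9: GAA Glu / GAG Glu — synonymous.
Nonsynonymous differences: 0 → same protein.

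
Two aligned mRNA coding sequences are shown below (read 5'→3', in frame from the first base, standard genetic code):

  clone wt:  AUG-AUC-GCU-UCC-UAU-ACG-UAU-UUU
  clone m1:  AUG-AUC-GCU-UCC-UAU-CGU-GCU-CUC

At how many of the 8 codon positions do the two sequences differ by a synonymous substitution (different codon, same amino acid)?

0

Codon 1: AUG Met / AUG Met — identical.
Codon 2: AUC Ile / AUC Ile — identical.
Codon 3: GCU Ala / GCU Ala — identical.
Codon 4: UCC Ser / UCC Ser — identical.
Codon 5: UAU Tyr / UAU Tyr — identical.
Codon 6: ACG Thr / CGU Arg — nonsynonymous.
Codon 7: UAU Tyr / GCU Ala — nonsynonymous.
Codon 8: UUU Phe / CUC Leu — nonsynonymous.
Synonymous differences: 0.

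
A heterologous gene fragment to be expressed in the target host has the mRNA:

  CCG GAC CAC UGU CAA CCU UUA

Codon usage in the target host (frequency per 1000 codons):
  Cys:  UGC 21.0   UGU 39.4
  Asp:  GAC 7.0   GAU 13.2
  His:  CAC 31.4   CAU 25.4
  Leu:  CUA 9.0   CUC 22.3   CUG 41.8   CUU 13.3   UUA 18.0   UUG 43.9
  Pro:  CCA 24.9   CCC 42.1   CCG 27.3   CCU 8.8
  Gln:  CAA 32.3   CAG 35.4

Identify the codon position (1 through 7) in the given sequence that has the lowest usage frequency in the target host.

Codon 1 CCG (Pro): 27.3 per 1000.
Codon 2 GAC (Asp): 7.0 per 1000.
Codon 3 CAC (His): 31.4 per 1000.
Codon 4 UGU (Cys): 39.4 per 1000.
Codon 5 CAA (Gln): 32.3 per 1000.
Codon 6 CCU (Pro): 8.8 per 1000.
Codon 7 UUA (Leu): 18.0 per 1000.
Lowest frequency is 7.0 at codon 2.

2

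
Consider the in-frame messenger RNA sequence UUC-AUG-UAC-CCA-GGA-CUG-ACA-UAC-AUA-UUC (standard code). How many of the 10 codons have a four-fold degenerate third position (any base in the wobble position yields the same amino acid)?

Codon 1 UUC (Phe): third position 2-fold.
Codon 2 AUG (Met): third position 1-fold.
Codon 3 UAC (Tyr): third position 2-fold.
Codon 4 CCA (Pro): third position 4-fold.
Codon 5 GGA (Gly): third position 4-fold.
Codon 6 CUG (Leu): third position 4-fold.
Codon 7 ACA (Thr): third position 4-fold.
Codon 8 UAC (Tyr): third position 2-fold.
Codon 9 AUA (Ile): third position 3-fold.
Codon 10 UUC (Phe): third position 2-fold.
Four-fold degenerate third positions: 4.

4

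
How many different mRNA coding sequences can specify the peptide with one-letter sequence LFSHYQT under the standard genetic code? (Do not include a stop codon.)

2304

Leu: 6 codons.
Phe: 2 codons.
Ser: 6 codons.
His: 2 codons.
Tyr: 2 codons.
Gln: 2 codons.
Thr: 4 codons.
6 × 2 × 6 × 2 × 2 × 2 × 4 = 2304.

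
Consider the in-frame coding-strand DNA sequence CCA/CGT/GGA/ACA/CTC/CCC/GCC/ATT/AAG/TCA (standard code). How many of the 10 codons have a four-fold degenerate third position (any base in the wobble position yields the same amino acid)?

8

Codon 1 CCA (Pro): third position 4-fold.
Codon 2 CGT (Arg): third position 4-fold.
Codon 3 GGA (Gly): third position 4-fold.
Codon 4 ACA (Thr): third position 4-fold.
Codon 5 CTC (Leu): third position 4-fold.
Codon 6 CCC (Pro): third position 4-fold.
Codon 7 GCC (Ala): third position 4-fold.
Codon 8 ATT (Ile): third position 3-fold.
Codon 9 AAG (Lys): third position 2-fold.
Codon 10 TCA (Ser): third position 4-fold.
Four-fold degenerate third positions: 8.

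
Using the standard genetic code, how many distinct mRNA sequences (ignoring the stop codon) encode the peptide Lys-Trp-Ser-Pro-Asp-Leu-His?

Lys: 2 codons.
Trp: 1 codon.
Ser: 6 codons.
Pro: 4 codons.
Asp: 2 codons.
Leu: 6 codons.
His: 2 codons.
2 × 1 × 6 × 4 × 2 × 6 × 2 = 1152.

1152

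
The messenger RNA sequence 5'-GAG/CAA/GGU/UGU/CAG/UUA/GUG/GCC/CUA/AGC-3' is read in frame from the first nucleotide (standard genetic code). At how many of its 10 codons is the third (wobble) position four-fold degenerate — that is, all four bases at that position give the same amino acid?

4

Codon 1 GAG (Glu): third position 2-fold.
Codon 2 CAA (Gln): third position 2-fold.
Codon 3 GGU (Gly): third position 4-fold.
Codon 4 UGU (Cys): third position 2-fold.
Codon 5 CAG (Gln): third position 2-fold.
Codon 6 UUA (Leu): third position 2-fold.
Codon 7 GUG (Val): third position 4-fold.
Codon 8 GCC (Ala): third position 4-fold.
Codon 9 CUA (Leu): third position 4-fold.
Codon 10 AGC (Ser): third position 2-fold.
Four-fold degenerate third positions: 4.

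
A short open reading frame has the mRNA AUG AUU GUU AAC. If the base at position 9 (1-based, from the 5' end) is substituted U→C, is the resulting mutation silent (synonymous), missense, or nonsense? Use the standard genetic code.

Position 9 falls in codon 3: GUU → Val.
After the substitution the codon is GUC → Val.
Both encode Val, so the change is synonymous.

silent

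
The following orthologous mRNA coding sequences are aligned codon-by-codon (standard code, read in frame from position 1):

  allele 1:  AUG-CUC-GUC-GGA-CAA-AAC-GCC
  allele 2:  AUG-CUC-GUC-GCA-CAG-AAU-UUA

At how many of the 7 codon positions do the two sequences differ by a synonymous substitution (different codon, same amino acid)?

Codon 1: AUG Met / AUG Met — identical.
Codon 2: CUC Leu / CUC Leu — identical.
Codon 3: GUC Val / GUC Val — identical.
Codon 4: GGA Gly / GCA Ala — nonsynonymous.
Codon 5: CAA Gln / CAG Gln — synonymous.
Codon 6: AAC Asn / AAU Asn — synonymous.
Codon 7: GCC Ala / UUA Leu — nonsynonymous.
Synonymous differences: 2.

2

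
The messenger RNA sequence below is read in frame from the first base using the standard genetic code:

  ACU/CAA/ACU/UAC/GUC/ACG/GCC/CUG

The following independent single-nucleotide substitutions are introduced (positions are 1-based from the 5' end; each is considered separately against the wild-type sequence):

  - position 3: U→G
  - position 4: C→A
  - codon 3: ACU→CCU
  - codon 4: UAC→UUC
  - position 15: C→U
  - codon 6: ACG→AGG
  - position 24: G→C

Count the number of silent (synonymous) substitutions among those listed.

Codon 1: ACU (Thr) → ACG (Thr) — synonymous.
Codon 2: CAA (Gln) → AAA (Lys) — missense.
Codon 3: ACU (Thr) → CCU (Pro) — missense.
Codon 4: UAC (Tyr) → UUC (Phe) — missense.
Codon 5: GUC (Val) → GUU (Val) — synonymous.
Codon 6: ACG (Thr) → AGG (Arg) — missense.
Codon 8: CUG (Leu) → CUC (Leu) — synonymous.
Synonymous: 3 of 7.

3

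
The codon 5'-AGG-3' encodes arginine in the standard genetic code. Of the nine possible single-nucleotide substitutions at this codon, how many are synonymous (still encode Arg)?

2

Position 1: CGG → 1 synonymous.
Position 2: none → 0 synonymous.
Position 3: AGA → 1 synonymous.
Total: 1 + 0 + 1 = 2.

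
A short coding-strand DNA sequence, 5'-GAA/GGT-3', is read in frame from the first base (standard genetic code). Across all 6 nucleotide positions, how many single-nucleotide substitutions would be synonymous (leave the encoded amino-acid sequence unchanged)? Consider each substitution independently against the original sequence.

4

Codon 1 (GAA, Glu): 1 synonymous substitution.
Codon 2 (GGT, Gly): 3 synonymous substitutions.
Total: 1 + 3 = 4.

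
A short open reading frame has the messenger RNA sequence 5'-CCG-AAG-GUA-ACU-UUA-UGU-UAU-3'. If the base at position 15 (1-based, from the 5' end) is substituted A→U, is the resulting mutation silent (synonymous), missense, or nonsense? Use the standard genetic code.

missense

Position 15 falls in codon 5: UUA → Leu.
After the substitution the codon is UUU → Phe.
Leu ≠ Phe, so this is a missense mutation.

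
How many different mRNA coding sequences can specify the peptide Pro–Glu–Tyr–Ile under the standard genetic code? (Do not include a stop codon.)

Pro: 4 codons.
Glu: 2 codons.
Tyr: 2 codons.
Ile: 3 codons.
4 × 2 × 2 × 3 = 48.

48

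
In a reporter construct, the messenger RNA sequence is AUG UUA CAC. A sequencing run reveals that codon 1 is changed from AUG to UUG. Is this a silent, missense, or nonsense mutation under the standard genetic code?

missense

Position 1 falls in codon 1: AUG → Met.
After the substitution the codon is UUG → Leu.
Met ≠ Leu, so this is a missense mutation.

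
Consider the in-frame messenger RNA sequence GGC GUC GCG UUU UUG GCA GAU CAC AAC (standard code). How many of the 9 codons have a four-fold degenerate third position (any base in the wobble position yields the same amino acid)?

4

Codon 1 GGC (Gly): third position 4-fold.
Codon 2 GUC (Val): third position 4-fold.
Codon 3 GCG (Ala): third position 4-fold.
Codon 4 UUU (Phe): third position 2-fold.
Codon 5 UUG (Leu): third position 2-fold.
Codon 6 GCA (Ala): third position 4-fold.
Codon 7 GAU (Asp): third position 2-fold.
Codon 8 CAC (His): third position 2-fold.
Codon 9 AAC (Asn): third position 2-fold.
Four-fold degenerate third positions: 4.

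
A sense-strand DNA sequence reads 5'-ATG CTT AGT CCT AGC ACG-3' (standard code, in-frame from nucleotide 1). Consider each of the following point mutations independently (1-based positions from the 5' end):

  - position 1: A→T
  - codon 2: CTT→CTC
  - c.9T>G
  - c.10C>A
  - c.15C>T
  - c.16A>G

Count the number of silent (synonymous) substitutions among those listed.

2

Codon 1: ATG (Met) → TTG (Leu) — missense.
Codon 2: CTT (Leu) → CTC (Leu) — synonymous.
Codon 3: AGT (Ser) → AGG (Arg) — missense.
Codon 4: CCT (Pro) → ACT (Thr) — missense.
Codon 5: AGC (Ser) → AGT (Ser) — synonymous.
Codon 6: ACG (Thr) → GCG (Ala) — missense.
Synonymous: 2 of 6.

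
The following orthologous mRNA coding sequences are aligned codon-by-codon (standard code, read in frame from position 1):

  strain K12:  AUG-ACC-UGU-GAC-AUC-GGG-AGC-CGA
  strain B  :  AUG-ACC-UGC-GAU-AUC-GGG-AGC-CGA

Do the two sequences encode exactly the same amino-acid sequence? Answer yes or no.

yes

Codon 1: AUG Met / AUG Met — identical.
Codon 2: ACC Thr / ACC Thr — identical.
Codon 3: UGU Cys / UGC Cys — synonymous.
Codon 4: GAC Asp / GAU Asp — synonymous.
Codon 5: AUC Ile / AUC Ile — identical.
Codon 6: GGG Gly / GGG Gly — identical.
Codon 7: AGC Ser / AGC Ser — identical.
Codon 8: CGA Arg / CGA Arg — identical.
Nonsynonymous differences: 0 → same protein.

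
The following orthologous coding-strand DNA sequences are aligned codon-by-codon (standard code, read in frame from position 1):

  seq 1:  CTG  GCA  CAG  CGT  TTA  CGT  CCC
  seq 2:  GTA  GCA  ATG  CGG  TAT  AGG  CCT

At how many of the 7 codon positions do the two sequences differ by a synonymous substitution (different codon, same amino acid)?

3

Codon 1: CTG Leu / GTA Val — nonsynonymous.
Codon 2: GCA Ala / GCA Ala — identical.
Codon 3: CAG Gln / ATG Met — nonsynonymous.
Codon 4: CGT Arg / CGG Arg — synonymous.
Codon 5: TTA Leu / TAT Tyr — nonsynonymous.
Codon 6: CGT Arg / AGG Arg — synonymous.
Codon 7: CCC Pro / CCT Pro — synonymous.
Synonymous differences: 3.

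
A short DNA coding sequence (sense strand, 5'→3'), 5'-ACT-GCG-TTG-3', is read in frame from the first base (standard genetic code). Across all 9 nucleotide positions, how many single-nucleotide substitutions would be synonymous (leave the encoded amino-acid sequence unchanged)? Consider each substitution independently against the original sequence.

Codon 1 (ACT, Thr): 3 synonymous substitutions.
Codon 2 (GCG, Ala): 3 synonymous substitutions.
Codon 3 (TTG, Leu): 2 synonymous substitutions.
Total: 3 + 3 + 2 = 8.

8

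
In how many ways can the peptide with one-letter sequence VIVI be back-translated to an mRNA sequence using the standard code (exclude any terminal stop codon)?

Val: 4 codons.
Ile: 3 codons.
Val: 4 codons.
Ile: 3 codons.
4 × 3 × 4 × 3 = 144.

144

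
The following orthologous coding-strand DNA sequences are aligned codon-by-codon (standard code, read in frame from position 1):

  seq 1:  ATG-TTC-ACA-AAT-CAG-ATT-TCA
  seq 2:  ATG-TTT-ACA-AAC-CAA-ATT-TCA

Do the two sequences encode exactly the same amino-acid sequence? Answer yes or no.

Codon 1: ATG Met / ATG Met — identical.
Codon 2: TTC Phe / TTT Phe — synonymous.
Codon 3: ACA Thr / ACA Thr — identical.
Codon 4: AAT Asn / AAC Asn — synonymous.
Codon 5: CAG Gln / CAA Gln — synonymous.
Codon 6: ATT Ile / ATT Ile — identical.
Codon 7: TCA Ser / TCA Ser — identical.
Nonsynonymous differences: 0 → same protein.

yes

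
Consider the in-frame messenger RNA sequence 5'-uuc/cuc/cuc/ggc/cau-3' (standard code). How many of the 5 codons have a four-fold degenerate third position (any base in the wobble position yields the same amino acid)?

Codon 1 UUC (Phe): third position 2-fold.
Codon 2 CUC (Leu): third position 4-fold.
Codon 3 CUC (Leu): third position 4-fold.
Codon 4 GGC (Gly): third position 4-fold.
Codon 5 CAU (His): third position 2-fold.
Four-fold degenerate third positions: 3.

3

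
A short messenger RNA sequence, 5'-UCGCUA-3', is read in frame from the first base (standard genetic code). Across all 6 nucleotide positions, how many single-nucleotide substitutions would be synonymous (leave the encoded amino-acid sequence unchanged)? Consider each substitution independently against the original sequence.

Codon 1 (UCG, Ser): 3 synonymous substitutions.
Codon 2 (CUA, Leu): 4 synonymous substitutions.
Total: 3 + 4 = 7.

7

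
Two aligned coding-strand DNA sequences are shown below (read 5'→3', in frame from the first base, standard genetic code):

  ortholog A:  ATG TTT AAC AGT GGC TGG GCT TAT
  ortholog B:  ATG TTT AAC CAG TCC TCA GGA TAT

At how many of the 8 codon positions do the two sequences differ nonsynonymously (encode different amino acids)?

Codon 1: ATG Met / ATG Met — identical.
Codon 2: TTT Phe / TTT Phe — identical.
Codon 3: AAC Asn / AAC Asn — identical.
Codon 4: AGT Ser / CAG Gln — nonsynonymous.
Codon 5: GGC Gly / TCC Ser — nonsynonymous.
Codon 6: TGG Trp / TCA Ser — nonsynonymous.
Codon 7: GCT Ala / GGA Gly — nonsynonymous.
Codon 8: TAT Tyr / TAT Tyr — identical.
Nonsynonymous differences: 4.

4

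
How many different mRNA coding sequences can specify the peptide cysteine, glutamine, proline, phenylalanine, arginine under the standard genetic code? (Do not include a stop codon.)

192

Cys: 2 codons.
Gln: 2 codons.
Pro: 4 codons.
Phe: 2 codons.
Arg: 6 codons.
2 × 2 × 4 × 2 × 6 = 192.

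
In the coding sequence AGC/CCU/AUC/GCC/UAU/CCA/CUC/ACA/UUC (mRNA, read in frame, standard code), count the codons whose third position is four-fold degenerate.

Codon 1 AGC (Ser): third position 2-fold.
Codon 2 CCU (Pro): third position 4-fold.
Codon 3 AUC (Ile): third position 3-fold.
Codon 4 GCC (Ala): third position 4-fold.
Codon 5 UAU (Tyr): third position 2-fold.
Codon 6 CCA (Pro): third position 4-fold.
Codon 7 CUC (Leu): third position 4-fold.
Codon 8 ACA (Thr): third position 4-fold.
Codon 9 UUC (Phe): third position 2-fold.
Four-fold degenerate third positions: 5.

5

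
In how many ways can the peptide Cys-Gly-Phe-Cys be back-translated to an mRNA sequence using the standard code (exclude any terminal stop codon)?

Cys: 2 codons.
Gly: 4 codons.
Phe: 2 codons.
Cys: 2 codons.
2 × 4 × 2 × 2 = 32.

32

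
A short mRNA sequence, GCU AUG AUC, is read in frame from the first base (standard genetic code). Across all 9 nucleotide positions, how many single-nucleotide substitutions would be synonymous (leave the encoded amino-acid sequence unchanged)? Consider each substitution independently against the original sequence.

5

Codon 1 (GCU, Ala): 3 synonymous substitutions.
Codon 2 (AUG, Met): 0 synonymous substitutions.
Codon 3 (AUC, Ile): 2 synonymous substitutions.
Total: 3 + 0 + 2 = 5.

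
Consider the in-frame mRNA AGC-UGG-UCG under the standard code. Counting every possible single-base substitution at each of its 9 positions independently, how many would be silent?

4

Codon 1 (AGC, Ser): 1 synonymous substitution.
Codon 2 (UGG, Trp): 0 synonymous substitutions.
Codon 3 (UCG, Ser): 3 synonymous substitutions.
Total: 1 + 0 + 3 = 4.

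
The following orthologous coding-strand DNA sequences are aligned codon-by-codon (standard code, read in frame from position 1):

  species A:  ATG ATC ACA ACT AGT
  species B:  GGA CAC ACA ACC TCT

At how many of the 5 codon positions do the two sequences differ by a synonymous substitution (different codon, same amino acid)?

2

Codon 1: ATG Met / GGA Gly — nonsynonymous.
Codon 2: ATC Ile / CAC His — nonsynonymous.
Codon 3: ACA Thr / ACA Thr — identical.
Codon 4: ACT Thr / ACC Thr — synonymous.
Codon 5: AGT Ser / TCT Ser — synonymous.
Synonymous differences: 2.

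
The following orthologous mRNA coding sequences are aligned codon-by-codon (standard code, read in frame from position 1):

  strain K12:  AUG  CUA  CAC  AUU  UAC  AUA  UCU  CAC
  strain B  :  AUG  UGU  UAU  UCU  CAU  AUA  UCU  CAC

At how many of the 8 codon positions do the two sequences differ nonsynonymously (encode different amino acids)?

4

Codon 1: AUG Met / AUG Met — identical.
Codon 2: CUA Leu / UGU Cys — nonsynonymous.
Codon 3: CAC His / UAU Tyr — nonsynonymous.
Codon 4: AUU Ile / UCU Ser — nonsynonymous.
Codon 5: UAC Tyr / CAU His — nonsynonymous.
Codon 6: AUA Ile / AUA Ile — identical.
Codon 7: UCU Ser / UCU Ser — identical.
Codon 8: CAC His / CAC His — identical.
Nonsynonymous differences: 4.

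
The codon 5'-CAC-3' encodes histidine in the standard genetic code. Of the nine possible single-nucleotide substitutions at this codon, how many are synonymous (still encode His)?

Position 1: none → 0 synonymous.
Position 2: none → 0 synonymous.
Position 3: CAU → 1 synonymous.
Total: 0 + 0 + 1 = 1.

1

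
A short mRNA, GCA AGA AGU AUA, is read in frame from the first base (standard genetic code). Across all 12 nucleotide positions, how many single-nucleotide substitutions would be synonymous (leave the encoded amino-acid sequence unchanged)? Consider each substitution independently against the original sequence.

8

Codon 1 (GCA, Ala): 3 synonymous substitutions.
Codon 2 (AGA, Arg): 2 synonymous substitutions.
Codon 3 (AGU, Ser): 1 synonymous substitution.
Codon 4 (AUA, Ile): 2 synonymous substitutions.
Total: 3 + 2 + 1 + 2 = 8.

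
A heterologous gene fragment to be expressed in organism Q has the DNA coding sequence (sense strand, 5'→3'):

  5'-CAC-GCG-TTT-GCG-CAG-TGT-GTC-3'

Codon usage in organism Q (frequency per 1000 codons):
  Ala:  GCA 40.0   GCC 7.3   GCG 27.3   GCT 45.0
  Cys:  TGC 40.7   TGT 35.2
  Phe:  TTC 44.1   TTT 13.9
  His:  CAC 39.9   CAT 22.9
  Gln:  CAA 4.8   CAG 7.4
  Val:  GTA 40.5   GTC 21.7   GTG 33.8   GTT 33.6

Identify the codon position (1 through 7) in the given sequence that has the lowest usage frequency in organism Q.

5

Codon 1 CAC (His): 39.9 per 1000.
Codon 2 GCG (Ala): 27.3 per 1000.
Codon 3 TTT (Phe): 13.9 per 1000.
Codon 4 GCG (Ala): 27.3 per 1000.
Codon 5 CAG (Gln): 7.4 per 1000.
Codon 6 TGT (Cys): 35.2 per 1000.
Codon 7 GTC (Val): 21.7 per 1000.
Lowest frequency is 7.4 at codon 5.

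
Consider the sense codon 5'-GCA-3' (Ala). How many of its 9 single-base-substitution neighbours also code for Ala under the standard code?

3

Position 1: none → 0 synonymous.
Position 2: none → 0 synonymous.
Position 3: GCU, GCC, GCG → 3 synonymous.
Total: 0 + 0 + 3 = 3.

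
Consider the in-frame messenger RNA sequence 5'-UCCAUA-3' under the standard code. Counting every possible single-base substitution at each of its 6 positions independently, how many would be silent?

5

Codon 1 (UCC, Ser): 3 synonymous substitutions.
Codon 2 (AUA, Ile): 2 synonymous substitutions.
Total: 3 + 2 = 5.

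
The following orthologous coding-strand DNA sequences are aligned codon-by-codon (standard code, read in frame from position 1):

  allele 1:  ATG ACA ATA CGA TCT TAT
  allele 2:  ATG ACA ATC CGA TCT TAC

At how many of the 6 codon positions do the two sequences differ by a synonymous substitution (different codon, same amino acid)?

Codon 1: ATG Met / ATG Met — identical.
Codon 2: ACA Thr / ACA Thr — identical.
Codon 3: ATA Ile / ATC Ile — synonymous.
Codon 4: CGA Arg / CGA Arg — identical.
Codon 5: TCT Ser / TCT Ser — identical.
Codon 6: TAT Tyr / TAC Tyr — synonymous.
Synonymous differences: 2.

2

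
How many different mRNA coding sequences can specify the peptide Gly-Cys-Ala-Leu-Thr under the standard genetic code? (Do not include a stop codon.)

768

Gly: 4 codons.
Cys: 2 codons.
Ala: 4 codons.
Leu: 6 codons.
Thr: 4 codons.
4 × 2 × 4 × 6 × 4 = 768.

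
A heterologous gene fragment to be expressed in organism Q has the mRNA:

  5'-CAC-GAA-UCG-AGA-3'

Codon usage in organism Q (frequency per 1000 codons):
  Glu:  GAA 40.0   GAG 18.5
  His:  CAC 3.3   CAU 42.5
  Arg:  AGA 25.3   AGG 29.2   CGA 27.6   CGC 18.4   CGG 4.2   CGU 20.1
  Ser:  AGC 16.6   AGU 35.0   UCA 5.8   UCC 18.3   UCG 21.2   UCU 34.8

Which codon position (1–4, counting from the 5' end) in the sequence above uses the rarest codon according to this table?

Codon 1 CAC (His): 3.3 per 1000.
Codon 2 GAA (Glu): 40.0 per 1000.
Codon 3 UCG (Ser): 21.2 per 1000.
Codon 4 AGA (Arg): 25.3 per 1000.
Lowest frequency is 3.3 at codon 1.

1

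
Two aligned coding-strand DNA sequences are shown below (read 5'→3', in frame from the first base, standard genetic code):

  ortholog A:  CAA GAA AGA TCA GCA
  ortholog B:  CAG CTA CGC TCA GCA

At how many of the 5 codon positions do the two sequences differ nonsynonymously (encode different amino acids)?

1

Codon 1: CAA Gln / CAG Gln — synonymous.
Codon 2: GAA Glu / CTA Leu — nonsynonymous.
Codon 3: AGA Arg / CGC Arg — synonymous.
Codon 4: TCA Ser / TCA Ser — identical.
Codon 5: GCA Ala / GCA Ala — identical.
Nonsynonymous differences: 1.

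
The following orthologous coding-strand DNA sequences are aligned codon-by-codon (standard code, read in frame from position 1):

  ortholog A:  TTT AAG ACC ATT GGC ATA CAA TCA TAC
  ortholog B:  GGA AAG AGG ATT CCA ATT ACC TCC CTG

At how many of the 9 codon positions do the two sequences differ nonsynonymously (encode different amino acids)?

5

Codon 1: TTT Phe / GGA Gly — nonsynonymous.
Codon 2: AAG Lys / AAG Lys — identical.
Codon 3: ACC Thr / AGG Arg — nonsynonymous.
Codon 4: ATT Ile / ATT Ile — identical.
Codon 5: GGC Gly / CCA Pro — nonsynonymous.
Codon 6: ATA Ile / ATT Ile — synonymous.
Codon 7: CAA Gln / ACC Thr — nonsynonymous.
Codon 8: TCA Ser / TCC Ser — synonymous.
Codon 9: TAC Tyr / CTG Leu — nonsynonymous.
Nonsynonymous differences: 5.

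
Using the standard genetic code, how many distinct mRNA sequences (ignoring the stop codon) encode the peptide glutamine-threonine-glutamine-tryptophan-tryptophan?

16

Gln: 2 codons.
Thr: 4 codons.
Gln: 2 codons.
Trp: 1 codon.
Trp: 1 codon.
2 × 4 × 2 × 1 × 1 = 16.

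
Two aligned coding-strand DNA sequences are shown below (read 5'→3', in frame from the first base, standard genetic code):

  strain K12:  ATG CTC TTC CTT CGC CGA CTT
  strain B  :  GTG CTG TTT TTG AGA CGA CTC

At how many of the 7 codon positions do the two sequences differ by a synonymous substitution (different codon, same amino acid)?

Codon 1: ATG Met / GTG Val — nonsynonymous.
Codon 2: CTC Leu / CTG Leu — synonymous.
Codon 3: TTC Phe / TTT Phe — synonymous.
Codon 4: CTT Leu / TTG Leu — synonymous.
Codon 5: CGC Arg / AGA Arg — synonymous.
Codon 6: CGA Arg / CGA Arg — identical.
Codon 7: CTT Leu / CTC Leu — synonymous.
Synonymous differences: 5.

5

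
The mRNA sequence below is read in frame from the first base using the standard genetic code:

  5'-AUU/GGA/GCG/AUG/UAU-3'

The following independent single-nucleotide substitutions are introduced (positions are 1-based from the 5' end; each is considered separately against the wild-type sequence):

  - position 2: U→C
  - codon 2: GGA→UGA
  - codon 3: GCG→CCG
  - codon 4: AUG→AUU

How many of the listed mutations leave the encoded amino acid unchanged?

0

Codon 1: AUU (Ile) → ACU (Thr) — missense.
Codon 2: GGA (Gly) → UGA (Stop) — nonsense.
Codon 3: GCG (Ala) → CCG (Pro) — missense.
Codon 4: AUG (Met) → AUU (Ile) — missense.
Synonymous: 0 of 4.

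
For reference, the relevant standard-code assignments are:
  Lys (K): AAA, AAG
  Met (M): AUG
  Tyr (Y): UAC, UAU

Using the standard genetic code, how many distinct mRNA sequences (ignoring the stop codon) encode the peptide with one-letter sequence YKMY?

Tyr: 2 codons.
Lys: 2 codons.
Met: 1 codon.
Tyr: 2 codons.
2 × 2 × 1 × 2 = 8.

8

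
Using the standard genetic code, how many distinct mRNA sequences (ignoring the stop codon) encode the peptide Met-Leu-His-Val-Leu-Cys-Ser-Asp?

6912

Met: 1 codon.
Leu: 6 codons.
His: 2 codons.
Val: 4 codons.
Leu: 6 codons.
Cys: 2 codons.
Ser: 6 codons.
Asp: 2 codons.
1 × 6 × 2 × 4 × 6 × 2 × 6 × 2 = 6912.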